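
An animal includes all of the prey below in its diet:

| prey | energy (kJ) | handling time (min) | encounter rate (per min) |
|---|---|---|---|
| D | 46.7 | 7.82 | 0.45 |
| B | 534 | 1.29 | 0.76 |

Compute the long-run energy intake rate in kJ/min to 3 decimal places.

77.618 kJ/min

Energy encountered per unit search time: 0.45×46.7 + 0.76×534 = 426.9 kJ/min.
Handling time per unit search time: 0.45×7.82 + 0.76×1.29 = 4.499.
Rate = 426.9/(1 + 4.499) = 77.62 kJ/min.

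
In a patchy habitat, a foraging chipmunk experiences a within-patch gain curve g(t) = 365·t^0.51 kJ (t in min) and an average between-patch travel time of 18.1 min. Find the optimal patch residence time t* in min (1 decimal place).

18.8 min

Maximise g(t)/(T+t): set derivative to zero → g'(t)(T+t) = g(t).
g'(t) = 0.51·365·t^-0.49. Setting 0.51·365·t^-0.49 = 365·t^0.51/(18.1+t) gives 0.51(18.1+t) = t, so 0.49·t = 0.51×18.1.
t* = 0.51×18.1/0.49 = 18.84 min.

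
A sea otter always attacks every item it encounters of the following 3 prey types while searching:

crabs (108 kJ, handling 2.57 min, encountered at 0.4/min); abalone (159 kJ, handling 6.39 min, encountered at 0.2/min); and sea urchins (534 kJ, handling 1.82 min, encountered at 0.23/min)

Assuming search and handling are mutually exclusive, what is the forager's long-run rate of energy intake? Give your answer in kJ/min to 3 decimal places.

Energy encountered per unit search time: 0.4×108 + 0.2×159 + 0.23×534 = 197.8 kJ/min.
Handling time per unit search time: 0.4×2.57 + 0.2×6.39 + 0.23×1.82 = 2.725.
Rate = 197.8/(1 + 2.725) = 53.11 kJ/min.

53.112 kJ/min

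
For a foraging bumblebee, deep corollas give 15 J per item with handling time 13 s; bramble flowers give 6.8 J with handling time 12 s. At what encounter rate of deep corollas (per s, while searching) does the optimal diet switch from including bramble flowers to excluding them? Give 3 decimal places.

Drop bramble flowers once their profitability E₂/h₂ falls below the rate achievable on deep corollas alone: E₂/h₂ = λE₁/(1 + λh₁).
Solve for λ: λE₁h₂ = E₂(1 + λh₁) → λ(E₁h₂ − E₂h₁) = E₂ → λ = E₂/(E₁h₂ − E₂h₁).
λ = 6.8/(15×12 − 6.8×13) = 6.8/91.6 = 0.07424 per s.

0.074 per s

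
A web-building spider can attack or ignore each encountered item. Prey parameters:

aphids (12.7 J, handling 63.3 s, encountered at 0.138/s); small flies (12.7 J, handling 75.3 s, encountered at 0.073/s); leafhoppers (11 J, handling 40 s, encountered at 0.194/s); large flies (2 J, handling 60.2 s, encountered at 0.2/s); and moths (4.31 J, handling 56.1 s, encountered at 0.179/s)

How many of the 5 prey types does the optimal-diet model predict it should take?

1

Profitabilities (E/h, J/s): leafhoppers 0.275, aphids 0.201, small flies 0.169, moths 0.0768, large flies 0.0332. Add prey in this order while the next type's profitability exceeds the intake rate on those already taken.
Rate on top 1: 0.2436. aphids: 0.201 < 0.2436 → exclude; stop.
Optimal diet: leafhoppers — 1 of 5 types.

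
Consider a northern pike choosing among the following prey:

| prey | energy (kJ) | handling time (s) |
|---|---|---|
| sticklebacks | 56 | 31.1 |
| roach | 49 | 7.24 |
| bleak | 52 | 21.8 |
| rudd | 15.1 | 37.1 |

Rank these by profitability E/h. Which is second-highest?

Profitability E/h (kJ/s): sticklebacks = 56/31.1 = 1.8, roach = 49/7.24 = 6.77, bleak = 52/21.8 = 2.39, rudd = 15.1/37.1 = 0.407.
Ranked: roach > bleak > sticklebacks > rudd.

bleak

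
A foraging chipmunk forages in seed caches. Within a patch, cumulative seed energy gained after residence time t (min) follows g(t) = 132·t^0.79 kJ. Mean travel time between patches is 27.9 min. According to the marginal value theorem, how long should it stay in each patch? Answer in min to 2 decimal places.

104.96 min

By the marginal value theorem, leave when the instantaneous gain rate g'(t) equals the habitat-wide average g(t)/(T + t).
g'(t) = 0.79·132·t^-0.21. Setting 0.79·132·t^-0.21 = 132·t^0.79/(27.9+t) gives 0.79(27.9+t) = t, so 0.21·t = 0.79×27.9.
t* = 0.79×27.9/0.21 = 105 min.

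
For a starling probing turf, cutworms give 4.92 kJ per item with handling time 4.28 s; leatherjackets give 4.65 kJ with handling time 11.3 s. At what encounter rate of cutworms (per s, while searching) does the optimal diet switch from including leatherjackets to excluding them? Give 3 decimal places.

0.130 per s

Drop leatherjackets once their profitability E₂/h₂ falls below the rate achievable on cutworms alone: E₂/h₂ = λE₁/(1 + λh₁).
Solve for λ: λE₁h₂ = E₂(1 + λh₁) → λ(E₁h₂ − E₂h₁) = E₂ → λ = E₂/(E₁h₂ − E₂h₁).
λ = 4.65/(4.92×11.3 − 4.65×4.28) = 4.65/35.69 = 0.1303 per s.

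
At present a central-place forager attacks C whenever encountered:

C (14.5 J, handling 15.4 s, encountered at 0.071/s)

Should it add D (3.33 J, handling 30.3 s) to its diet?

Current rate: (0.071×14.5)/(1 + 0.071×15.4) = 0.4918 J/s.
D: E/h = 3.33/30.3 = 0.1099 J/s.
0.1099 < 0.4918, so adding D would lower the average — exclude it.

No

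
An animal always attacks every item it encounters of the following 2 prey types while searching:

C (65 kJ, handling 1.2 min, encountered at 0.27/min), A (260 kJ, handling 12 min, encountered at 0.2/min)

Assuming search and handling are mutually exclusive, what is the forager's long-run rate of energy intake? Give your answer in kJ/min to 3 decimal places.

18.676 kJ/min

R = (0.27×65 + 0.2×260) / (1 + 0.27×1.2 + 0.2×12) = 69.55/3.724 = 18.68 kJ/min.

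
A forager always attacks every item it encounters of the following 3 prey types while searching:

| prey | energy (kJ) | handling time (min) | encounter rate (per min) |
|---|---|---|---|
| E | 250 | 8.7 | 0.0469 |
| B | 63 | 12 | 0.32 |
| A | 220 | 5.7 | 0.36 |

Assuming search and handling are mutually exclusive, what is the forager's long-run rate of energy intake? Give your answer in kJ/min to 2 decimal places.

R = (0.0469×250 + 0.32×63 + 0.36×220) / (1 + 0.0469×8.7 + 0.32×12 + 0.36×5.7) = 111.1/7.3 = 15.22 kJ/min.

15.22 kJ/min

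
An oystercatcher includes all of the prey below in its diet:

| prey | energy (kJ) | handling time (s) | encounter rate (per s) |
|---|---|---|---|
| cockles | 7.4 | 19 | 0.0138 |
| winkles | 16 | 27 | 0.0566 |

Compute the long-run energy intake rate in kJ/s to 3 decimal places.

0.361 kJ/s

R = Σλ_iE_i / (1 + Σλ_ih_i)
Numerator: 0.0138×7.4 + 0.0566×16 = 1.008
Denominator: 1 + 0.0138×19 + 0.0566×27 = 2.79
R = 1.008/2.79 = 0.3611 kJ/s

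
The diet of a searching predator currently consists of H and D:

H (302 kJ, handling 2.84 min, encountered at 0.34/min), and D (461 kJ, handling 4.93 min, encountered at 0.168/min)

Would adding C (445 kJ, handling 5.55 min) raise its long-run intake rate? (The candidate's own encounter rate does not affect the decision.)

Yes

Intake rate on the current diet: R = (0.34×302 + 0.168×461) / (1 + 0.34×2.84 + 0.168×4.93) = 180.1/2.794 = 64.47 kJ/min.
C: E/h = 445/5.55 = 80.18 kJ/min.
80.18 > 64.47, so adding C raises the average — include it.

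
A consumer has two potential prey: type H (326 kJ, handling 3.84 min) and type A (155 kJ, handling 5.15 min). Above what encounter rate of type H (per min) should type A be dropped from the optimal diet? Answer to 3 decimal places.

Drop type A once their profitability E₂/h₂ falls below the rate achievable on type H alone: E₂/h₂ = λE₁/(1 + λh₁).
Solve for λ: λE₁h₂ = E₂(1 + λh₁) → λ(E₁h₂ − E₂h₁) = E₂ → λ = E₂/(E₁h₂ − E₂h₁).
λ = 155/(326×5.15 − 155×3.84) = 155/1084 = 0.143 per min.

0.143 per min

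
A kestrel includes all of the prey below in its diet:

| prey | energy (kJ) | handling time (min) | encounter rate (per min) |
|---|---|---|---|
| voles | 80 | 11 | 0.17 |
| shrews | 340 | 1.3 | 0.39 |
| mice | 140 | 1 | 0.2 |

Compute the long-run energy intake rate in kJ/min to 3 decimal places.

R = (0.17×80 + 0.39×340 + 0.2×140) / (1 + 0.17×11 + 0.39×1.3 + 0.2×1) = 174.2/3.577 = 48.7 kJ/min.

48.700 kJ/min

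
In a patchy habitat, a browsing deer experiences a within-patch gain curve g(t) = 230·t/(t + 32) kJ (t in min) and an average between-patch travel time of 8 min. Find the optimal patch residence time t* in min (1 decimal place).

16.0 min

Optimal t* satisfies g'(t*) = g(t*)/(T + t*).
g'(t) = 230·32/(t + 32)². Setting 230·32/(t+32)² = 230t/[(t+32)(8+t)] gives 32(8+t) = t(t+32), so t² = 32×8 = 256.
t* = √256 = 16 min.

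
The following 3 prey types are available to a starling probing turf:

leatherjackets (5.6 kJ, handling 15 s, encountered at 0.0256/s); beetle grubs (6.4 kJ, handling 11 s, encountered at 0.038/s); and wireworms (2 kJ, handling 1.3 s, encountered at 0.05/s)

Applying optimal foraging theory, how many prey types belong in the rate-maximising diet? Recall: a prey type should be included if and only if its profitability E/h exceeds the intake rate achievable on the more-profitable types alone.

E/h in descending order: wireworms 1.54, beetle grubs 0.582, leatherjackets 0.373 kJ/s. The optimal diet is the largest prefix of this list for which every included type satisfies E_i/h_i > R on the types above it.
Rate on top 1: 0.0939. beetle grubs: 0.582 > 0.0939 → include.
Rate on top 2: 0.2314. leatherjackets: 0.373 > 0.2314 → include.
Optimal diet: wireworms, beetle grubs, leatherjackets — 3 of 3 types.

3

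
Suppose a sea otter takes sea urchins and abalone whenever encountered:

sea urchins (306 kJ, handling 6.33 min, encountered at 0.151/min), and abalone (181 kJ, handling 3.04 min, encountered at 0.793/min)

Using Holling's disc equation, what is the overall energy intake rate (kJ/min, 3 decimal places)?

Energy encountered per unit search time: 0.151×306 + 0.793×181 = 189.7 kJ/min.
Handling time per unit search time: 0.151×6.33 + 0.793×3.04 = 3.367.
Rate = 189.7/(1 + 3.367) = 43.45 kJ/min.

43.453 kJ/min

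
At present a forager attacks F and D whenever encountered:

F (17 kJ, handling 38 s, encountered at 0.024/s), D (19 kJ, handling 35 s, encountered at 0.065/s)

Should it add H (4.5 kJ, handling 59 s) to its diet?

No

On F and D alone, R = ΣλE/(1+Σλh) = 1.643/4.187 = 0.3924 kJ/s.
H: E/h = 4.5/59 = 0.07627 kJ/s.
Since 0.07627 < R, time spent handling H is better spent searching.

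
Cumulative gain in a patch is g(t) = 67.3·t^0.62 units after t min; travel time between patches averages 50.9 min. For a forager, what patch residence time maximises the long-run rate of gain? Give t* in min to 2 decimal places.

Maximise g(t)/(T+t): set derivative to zero → g'(t)(T+t) = g(t).
g'(t) = 0.62·67.3·t^-0.38. Setting 0.62·67.3·t^-0.38 = 67.3·t^0.62/(50.9+t) gives 0.62(50.9+t) = t, so 0.38·t = 0.62×50.9.
t* = 0.62×50.9/0.38 = 83.05 min.

83.05 min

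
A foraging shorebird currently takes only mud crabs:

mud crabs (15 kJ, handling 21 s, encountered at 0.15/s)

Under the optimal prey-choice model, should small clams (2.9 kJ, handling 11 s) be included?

No

On mud crabs alone, R = ΣλE/(1+Σλh) = 2.25/4.15 = 0.5422 kJ/s.
small clams: E/h = 2.9/11 = 0.2636 kJ/s.
0.2636 < 0.5422, so adding small clams would lower the average — exclude it.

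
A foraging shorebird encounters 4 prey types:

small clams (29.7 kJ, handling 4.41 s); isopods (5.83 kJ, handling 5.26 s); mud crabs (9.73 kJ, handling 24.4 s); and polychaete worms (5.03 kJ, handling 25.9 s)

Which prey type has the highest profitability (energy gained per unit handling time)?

Profitability E/h (kJ/s): small clams = 29.7/4.41 = 6.73, isopods = 5.83/5.26 = 1.11, mud crabs = 9.73/24.4 = 0.399, polychaete worms = 5.03/25.9 = 0.194.
Ranked: small clams > isopods > mud crabs > polychaete worms.

small clams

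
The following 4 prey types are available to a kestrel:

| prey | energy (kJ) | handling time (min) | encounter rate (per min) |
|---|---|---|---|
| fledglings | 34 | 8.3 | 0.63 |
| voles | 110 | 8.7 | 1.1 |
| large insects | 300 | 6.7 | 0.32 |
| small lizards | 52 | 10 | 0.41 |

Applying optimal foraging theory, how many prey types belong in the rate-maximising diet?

E/h in descending order: large insects 44.8, voles 12.6, small lizards 5.2, fledglings 4.1 kJ/min. The optimal diet is the largest prefix of this list for which every included type satisfies E_i/h_i > R on the types above it.
Rate on top 1: 30.53. voles: 12.6 < 30.53 → exclude; stop.
Optimal diet: large insects — 1 of 4 types.

1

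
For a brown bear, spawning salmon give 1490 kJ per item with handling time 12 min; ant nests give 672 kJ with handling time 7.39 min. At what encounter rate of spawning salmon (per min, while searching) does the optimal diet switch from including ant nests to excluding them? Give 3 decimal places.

At the threshold, the rate on spawning salmon alone equals the profitability of ant nests: λ·1490/(1 + λ·12) = 672/7.39 = 90.93.
Rearranging, λ(1490 − 90.93×12) = 90.93, so λ = 90.93/398.8 = 0.228 per min.

0.228 per min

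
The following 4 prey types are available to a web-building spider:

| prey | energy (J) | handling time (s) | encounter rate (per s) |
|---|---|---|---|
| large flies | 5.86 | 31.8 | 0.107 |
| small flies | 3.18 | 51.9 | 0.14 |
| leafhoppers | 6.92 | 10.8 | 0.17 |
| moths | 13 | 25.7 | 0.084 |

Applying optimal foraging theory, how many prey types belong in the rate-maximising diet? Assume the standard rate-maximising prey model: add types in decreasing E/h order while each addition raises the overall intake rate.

2

Profitabilities (E/h, J/s): leafhoppers 0.641, moths 0.506, large flies 0.184, small flies 0.0613. Add prey in this order while the next type's profitability exceeds the intake rate on those already taken.
Rate on top 1: 0.4148. moths: 0.506 > 0.4148 → include.
Rate on top 2: 0.4542. large flies: 0.184 < 0.4542 → exclude; stop.
Optimal diet: leafhoppers, moths — 2 of 4 types.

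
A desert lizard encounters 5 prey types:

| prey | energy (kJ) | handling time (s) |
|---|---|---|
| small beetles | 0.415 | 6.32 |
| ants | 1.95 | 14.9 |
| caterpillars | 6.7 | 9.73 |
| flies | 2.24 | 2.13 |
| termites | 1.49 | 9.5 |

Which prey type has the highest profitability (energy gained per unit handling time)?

Profitability E/h (kJ/s): small beetles = 0.415/6.32 = 0.0657, ants = 1.95/14.9 = 0.131, caterpillars = 6.7/9.73 = 0.689, flies = 2.24/2.13 = 1.05, termites = 1.49/9.5 = 0.157.
Ranked: flies > caterpillars > termites > ants > small beetles.

flies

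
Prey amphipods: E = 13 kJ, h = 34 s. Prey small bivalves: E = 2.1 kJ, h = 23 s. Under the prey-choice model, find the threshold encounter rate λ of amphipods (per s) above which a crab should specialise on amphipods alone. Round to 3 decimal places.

The zero-one rule: include small bivalves iff E₂/h₂ > λE₁/(1+λh₁). Equality gives the switch point.
λE₁h₂ = E₂ + λE₂h₁ ⇒ λ = E₂/(E₁h₂ − E₂h₁) = 2.1/(299 − 71.4) = 0.009227 per s.

0.009 per s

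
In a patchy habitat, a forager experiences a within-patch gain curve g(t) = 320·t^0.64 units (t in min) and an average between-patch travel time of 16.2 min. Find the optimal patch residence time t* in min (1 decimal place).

Optimal t* satisfies g'(t*) = g(t*)/(T + t*).
g'(t) = 0.64·320·t^-0.36. Setting 0.64·320·t^-0.36 = 320·t^0.64/(16.2+t) gives 0.64(16.2+t) = t, so 0.36·t = 0.64×16.2.
t* = 0.64×16.2/0.36 = 28.8 min.

28.8 min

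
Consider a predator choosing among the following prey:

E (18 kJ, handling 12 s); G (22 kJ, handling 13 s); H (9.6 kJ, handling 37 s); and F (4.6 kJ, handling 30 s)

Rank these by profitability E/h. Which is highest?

In descending order of E/h:
G: 22/13 = 1.69 kJ/s
E: 18/12 = 1.5 kJ/s
H: 9.6/37 = 0.259 kJ/s
F: 4.6/30 = 0.153 kJ/s

G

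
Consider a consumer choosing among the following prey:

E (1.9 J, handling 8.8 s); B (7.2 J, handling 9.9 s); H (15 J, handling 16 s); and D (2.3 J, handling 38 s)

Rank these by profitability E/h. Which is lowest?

In descending order of E/h:
H: 15/16 = 0.938 J/s
B: 7.2/9.9 = 0.727 J/s
E: 1.9/8.8 = 0.216 J/s
D: 2.3/38 = 0.0605 J/s

D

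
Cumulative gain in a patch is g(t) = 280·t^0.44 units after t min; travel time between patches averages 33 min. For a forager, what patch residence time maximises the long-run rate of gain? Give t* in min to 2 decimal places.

By the marginal value theorem, leave when the instantaneous gain rate g'(t) equals the habitat-wide average g(t)/(T + t).
g'(t) = 0.44·280·t^-0.56. Setting 0.44·280·t^-0.56 = 280·t^0.44/(33+t) gives 0.44(33+t) = t, so 0.56·t = 0.44×33.
t* = 0.44×33/0.56 = 25.93 min.

25.93 min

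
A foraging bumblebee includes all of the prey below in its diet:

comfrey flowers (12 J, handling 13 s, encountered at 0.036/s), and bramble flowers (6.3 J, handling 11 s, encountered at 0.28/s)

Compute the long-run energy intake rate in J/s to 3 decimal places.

0.483 J/s

R = (0.036×12 + 0.28×6.3) / (1 + 0.036×13 + 0.28×11) = 2.196/4.548 = 0.4828 J/s.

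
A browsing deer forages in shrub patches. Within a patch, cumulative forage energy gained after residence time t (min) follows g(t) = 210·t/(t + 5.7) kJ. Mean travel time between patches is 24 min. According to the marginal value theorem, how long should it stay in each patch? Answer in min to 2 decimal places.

Optimal t* satisfies g'(t*) = g(t*)/(T + t*).
g'(t) = 210·5.7/(t + 5.7)². Setting 210·5.7/(t+5.7)² = 210t/[(t+5.7)(24+t)] gives 5.7(24+t) = t(t+5.7), so t² = 5.7×24 = 136.8.
t* = √136.8 = 11.7 min.

11.70 min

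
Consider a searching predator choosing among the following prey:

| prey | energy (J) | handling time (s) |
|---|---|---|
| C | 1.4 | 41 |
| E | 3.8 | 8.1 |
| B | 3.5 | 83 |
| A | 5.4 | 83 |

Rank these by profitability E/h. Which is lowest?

C

In descending order of E/h:
E: 3.8/8.1 = 0.469 J/s
A: 5.4/83 = 0.0651 J/s
B: 3.5/83 = 0.0422 J/s
C: 1.4/41 = 0.0341 J/s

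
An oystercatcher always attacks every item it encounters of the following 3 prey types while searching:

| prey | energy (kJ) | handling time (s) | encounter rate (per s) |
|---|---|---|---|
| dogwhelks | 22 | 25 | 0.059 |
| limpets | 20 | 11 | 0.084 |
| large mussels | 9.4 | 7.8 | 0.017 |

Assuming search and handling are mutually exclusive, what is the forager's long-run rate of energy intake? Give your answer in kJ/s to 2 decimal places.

R = (0.059×22 + 0.084×20 + 0.017×9.4) / (1 + 0.059×25 + 0.084×11 + 0.017×7.8) = 3.138/3.532 = 0.8885 kJ/s.

0.89 kJ/s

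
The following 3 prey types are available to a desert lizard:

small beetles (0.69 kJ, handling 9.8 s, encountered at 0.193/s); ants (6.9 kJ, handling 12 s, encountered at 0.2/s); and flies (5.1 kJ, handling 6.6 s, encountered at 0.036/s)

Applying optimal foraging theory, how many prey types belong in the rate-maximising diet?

Profitabilities (E/h, kJ/s): flies 0.773, ants 0.575, small beetles 0.0704. Add prey in this order while the next type's profitability exceeds the intake rate on those already taken.
Rate on top 1: 0.1484. ants: 0.575 > 0.1484 → include.
Rate on top 2: 0.4298. small beetles: 0.0704 < 0.4298 → exclude; stop.
Optimal diet: flies, ants — 2 of 3 types.

2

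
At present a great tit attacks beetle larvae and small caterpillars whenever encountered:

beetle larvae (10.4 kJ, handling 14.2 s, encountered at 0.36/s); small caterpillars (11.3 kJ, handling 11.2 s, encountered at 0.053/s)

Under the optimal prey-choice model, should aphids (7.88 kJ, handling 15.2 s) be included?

Intake rate on the current diet: R = (0.36×10.4 + 0.053×11.3) / (1 + 0.36×14.2 + 0.053×11.2) = 4.343/6.706 = 0.6477 kJ/s.
aphids: E/h = 7.88/15.2 = 0.5184 kJ/s.
Since 0.5184 < R, time spent handling aphids is better spent searching.

No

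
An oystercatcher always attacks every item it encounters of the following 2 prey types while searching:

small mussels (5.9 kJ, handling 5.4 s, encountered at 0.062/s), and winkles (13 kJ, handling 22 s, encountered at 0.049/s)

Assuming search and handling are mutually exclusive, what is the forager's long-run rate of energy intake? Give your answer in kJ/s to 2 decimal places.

R = Σλ_iE_i / (1 + Σλ_ih_i)
Numerator: 0.062×5.9 + 0.049×13 = 1.003
Denominator: 1 + 0.062×5.4 + 0.049×22 = 2.413
R = 1.003/2.413 = 0.4156 kJ/s

0.42 kJ/s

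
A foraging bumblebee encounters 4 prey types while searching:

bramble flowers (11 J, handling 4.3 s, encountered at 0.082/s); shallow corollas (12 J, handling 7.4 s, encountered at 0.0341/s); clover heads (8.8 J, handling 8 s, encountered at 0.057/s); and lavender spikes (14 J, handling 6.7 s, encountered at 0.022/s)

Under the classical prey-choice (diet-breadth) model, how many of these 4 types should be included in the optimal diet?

4

Profitabilities (E/h, J/s): bramble flowers 2.56, lavender spikes 2.09, shallow corollas 1.62, clover heads 1.1. Add prey in this order while the next type's profitability exceeds the intake rate on those already taken.
Rate on top 1: 0.6669. lavender spikes: 2.09 > 0.6669 → include.
Rate on top 2: 0.8067. shallow corollas: 1.62 > 0.8067 → include.
Rate on top 3: 0.924. clover heads: 1.1 > 0.924 → include.
Optimal diet: bramble flowers, lavender spikes, shallow corollas, clover heads — 4 of 4 types.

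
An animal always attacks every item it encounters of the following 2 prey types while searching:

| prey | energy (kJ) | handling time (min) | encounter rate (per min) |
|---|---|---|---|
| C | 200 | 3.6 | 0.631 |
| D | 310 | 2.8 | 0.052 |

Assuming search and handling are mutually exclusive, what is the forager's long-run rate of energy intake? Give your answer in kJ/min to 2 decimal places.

R = (0.631×200 + 0.052×310) / (1 + 0.631×3.6 + 0.052×2.8) = 142.3/3.417 = 41.65 kJ/min.

41.65 kJ/min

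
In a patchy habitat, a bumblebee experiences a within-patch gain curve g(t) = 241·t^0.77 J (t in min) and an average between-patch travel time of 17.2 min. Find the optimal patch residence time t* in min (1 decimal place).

57.6 min

Maximise g(t)/(T+t): set derivative to zero → g'(t)(T+t) = g(t).
g'(t) = 0.77·241·t^-0.23. Setting 0.77·241·t^-0.23 = 241·t^0.77/(17.2+t) gives 0.77(17.2+t) = t, so 0.23·t = 0.77×17.2.
t* = 0.77×17.2/0.23 = 57.58 min.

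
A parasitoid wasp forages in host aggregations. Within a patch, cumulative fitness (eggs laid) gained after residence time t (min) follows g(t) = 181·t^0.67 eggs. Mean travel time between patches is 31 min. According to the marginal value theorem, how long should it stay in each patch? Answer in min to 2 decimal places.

By the marginal value theorem, leave when the instantaneous gain rate g'(t) equals the habitat-wide average g(t)/(T + t).
g'(t) = 0.67·181·t^-0.33. Setting 0.67·181·t^-0.33 = 181·t^0.67/(31+t) gives 0.67(31+t) = t, so 0.33·t = 0.67×31.
t* = 0.67×31/0.33 = 62.94 min.

62.94 min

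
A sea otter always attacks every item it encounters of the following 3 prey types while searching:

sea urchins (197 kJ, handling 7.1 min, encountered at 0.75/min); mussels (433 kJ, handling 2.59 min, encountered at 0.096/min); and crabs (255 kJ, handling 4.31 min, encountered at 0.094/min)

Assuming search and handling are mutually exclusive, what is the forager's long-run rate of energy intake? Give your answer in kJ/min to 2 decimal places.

30.56 kJ/min

R = (0.75×197 + 0.096×433 + 0.094×255) / (1 + 0.75×7.1 + 0.096×2.59 + 0.094×4.31) = 213.3/6.979 = 30.56 kJ/min.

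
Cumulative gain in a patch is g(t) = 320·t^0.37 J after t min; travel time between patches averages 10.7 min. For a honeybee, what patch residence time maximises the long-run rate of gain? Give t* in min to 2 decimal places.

6.28 min

Maximise g(t)/(T+t): set derivative to zero → g'(t)(T+t) = g(t).
g'(t) = 0.37·320·t^-0.63. Setting 0.37·320·t^-0.63 = 320·t^0.37/(10.7+t) gives 0.37(10.7+t) = t, so 0.63·t = 0.37×10.7.
t* = 0.37×10.7/0.63 = 6.284 min.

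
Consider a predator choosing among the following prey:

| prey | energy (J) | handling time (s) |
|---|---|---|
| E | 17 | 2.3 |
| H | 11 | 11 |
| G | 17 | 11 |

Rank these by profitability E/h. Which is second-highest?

G

In descending order of E/h:
E: 17/2.3 = 7.39 J/s
G: 17/11 = 1.55 J/s
H: 11/11 = 1 J/s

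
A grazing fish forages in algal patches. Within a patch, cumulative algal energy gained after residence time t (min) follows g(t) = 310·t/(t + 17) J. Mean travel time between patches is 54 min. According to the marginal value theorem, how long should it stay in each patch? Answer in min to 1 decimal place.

Optimal t* satisfies g'(t*) = g(t*)/(T + t*).
g'(t) = 310·17/(t + 17)². Setting 310·17/(t+17)² = 310t/[(t+17)(54+t)] gives 17(54+t) = t(t+17), so t² = 17×54 = 918.
t* = √918 = 30.3 min.

30.3 min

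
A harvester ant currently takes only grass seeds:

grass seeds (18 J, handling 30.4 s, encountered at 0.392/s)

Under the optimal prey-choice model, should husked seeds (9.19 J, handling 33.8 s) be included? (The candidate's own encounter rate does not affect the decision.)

Current rate: (0.392×18)/(1 + 0.392×30.4) = 0.5463 J/s.
Profitability of husked seeds: 9.19/33.8 = 0.2719 J/s.
0.2719 < 0.5463, so adding husked seeds would lower the average — exclude it.

No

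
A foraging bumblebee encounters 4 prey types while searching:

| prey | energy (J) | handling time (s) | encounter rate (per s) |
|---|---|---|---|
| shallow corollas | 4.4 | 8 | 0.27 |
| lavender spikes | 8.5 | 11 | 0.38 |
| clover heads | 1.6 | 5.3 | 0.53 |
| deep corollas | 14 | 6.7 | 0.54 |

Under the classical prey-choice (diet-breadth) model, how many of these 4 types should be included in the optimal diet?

Profitabilities (E/h, J/s): deep corollas 2.09, lavender spikes 0.773, shallow corollas 0.55, clover heads 0.302. Add prey in this order while the next type's profitability exceeds the intake rate on those already taken.
Rate on top 1: 1.637. lavender spikes: 0.773 < 1.637 → exclude; stop.
Optimal diet: deep corollas — 1 of 4 types.

1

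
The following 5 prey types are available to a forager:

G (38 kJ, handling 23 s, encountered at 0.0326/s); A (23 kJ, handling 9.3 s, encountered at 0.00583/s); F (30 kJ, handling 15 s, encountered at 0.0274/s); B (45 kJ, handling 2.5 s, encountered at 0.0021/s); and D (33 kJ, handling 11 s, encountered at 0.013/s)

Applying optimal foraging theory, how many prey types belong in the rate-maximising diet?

5

E/h in descending order: B 18, D 3, A 2.47, F 2, G 1.65 kJ/s. The optimal diet is the largest prefix of this list for which every included type satisfies E_i/h_i > R on the types above it.
Rate on top 1: 0.09401. D: 3 > 0.09401 → include.
Rate on top 2: 0.4559. A: 2.47 > 0.4559 → include.
Rate on top 3: 0.5469. F: 2 > 0.5469 → include.
Rate on top 4: 0.917. G: 1.65 > 0.917 → include.
Optimal diet: B, D, A, F, G — 5 of 5 types.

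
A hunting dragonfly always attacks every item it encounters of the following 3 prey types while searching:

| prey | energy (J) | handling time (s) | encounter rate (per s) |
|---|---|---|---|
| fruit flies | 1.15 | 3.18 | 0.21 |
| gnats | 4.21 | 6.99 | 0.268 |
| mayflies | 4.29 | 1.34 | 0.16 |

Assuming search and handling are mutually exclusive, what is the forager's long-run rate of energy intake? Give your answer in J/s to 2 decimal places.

0.55 J/s

R = (0.21×1.15 + 0.268×4.21 + 0.16×4.29) / (1 + 0.21×3.18 + 0.268×6.99 + 0.16×1.34) = 2.056/3.756 = 0.5475 J/s.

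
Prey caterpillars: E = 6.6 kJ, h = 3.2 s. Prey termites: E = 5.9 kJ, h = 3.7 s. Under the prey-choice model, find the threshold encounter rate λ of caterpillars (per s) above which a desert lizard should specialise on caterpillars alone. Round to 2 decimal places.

1.06 per s

The zero-one rule: include termites iff E₂/h₂ > λE₁/(1+λh₁). Equality gives the switch point.
λE₁h₂ = E₂ + λE₂h₁ ⇒ λ = E₂/(E₁h₂ − E₂h₁) = 5.9/(24.42 − 18.88) = 1.065 per s.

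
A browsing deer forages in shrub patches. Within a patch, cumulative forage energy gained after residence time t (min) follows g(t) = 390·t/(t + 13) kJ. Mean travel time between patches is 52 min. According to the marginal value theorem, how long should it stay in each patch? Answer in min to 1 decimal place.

26.0 min

By the marginal value theorem, leave when the instantaneous gain rate g'(t) equals the habitat-wide average g(t)/(T + t).
g'(t) = 390·13/(t + 13)². Setting 390·13/(t+13)² = 390t/[(t+13)(52+t)] gives 13(52+t) = t(t+13), so t² = 13×52 = 676.
t* = √676 = 26 min.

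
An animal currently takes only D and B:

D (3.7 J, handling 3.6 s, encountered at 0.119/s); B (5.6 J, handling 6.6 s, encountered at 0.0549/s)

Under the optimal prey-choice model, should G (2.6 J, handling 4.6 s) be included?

Yes

Current rate: (0.119×3.7 + 0.0549×5.6)/(1 + 0.119×3.6 + 0.0549×6.6) = 0.4176 J/s.
G: E/h = 2.6/4.6 = 0.5652 J/s.
0.5652 > 0.4176, so adding G raises the average — include it.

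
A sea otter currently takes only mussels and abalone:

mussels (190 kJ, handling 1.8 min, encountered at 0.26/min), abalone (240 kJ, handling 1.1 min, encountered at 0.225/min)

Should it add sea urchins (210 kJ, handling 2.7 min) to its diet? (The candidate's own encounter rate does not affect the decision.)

Intake rate on the current diet: R = (0.26×190 + 0.225×240) / (1 + 0.26×1.8 + 0.225×1.1) = 103.4/1.716 = 60.27 kJ/min.
Profitability of sea urchins: 210/2.7 = 77.78 kJ/min.
77.78 > 60.27, so adding sea urchins raises the average — include it.

Yes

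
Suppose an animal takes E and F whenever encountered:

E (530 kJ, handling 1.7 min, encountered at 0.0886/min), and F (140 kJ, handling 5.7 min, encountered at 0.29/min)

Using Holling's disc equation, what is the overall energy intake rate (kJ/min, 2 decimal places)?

31.23 kJ/min

R = Σλ_iE_i / (1 + Σλ_ih_i)
Numerator: 0.0886×530 + 0.29×140 = 87.56
Denominator: 1 + 0.0886×1.7 + 0.29×5.7 = 2.804
R = 87.56/2.804 = 31.23 kJ/min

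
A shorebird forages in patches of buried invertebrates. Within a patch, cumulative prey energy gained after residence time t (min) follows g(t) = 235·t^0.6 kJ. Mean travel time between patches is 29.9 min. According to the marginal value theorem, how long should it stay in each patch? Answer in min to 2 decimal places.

Maximise g(t)/(T+t): set derivative to zero → g'(t)(T+t) = g(t).
g'(t) = 0.6·235·t^-0.4. Setting 0.6·235·t^-0.4 = 235·t^0.6/(29.9+t) gives 0.6(29.9+t) = t, so 0.40·t = 0.6×29.9.
t* = 0.6×29.9/0.40 = 44.85 min.

44.85 min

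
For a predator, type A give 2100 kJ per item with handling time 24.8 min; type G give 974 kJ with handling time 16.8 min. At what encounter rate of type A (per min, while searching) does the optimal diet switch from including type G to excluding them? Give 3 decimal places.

0.088 per min

Drop type G once their profitability E₂/h₂ falls below the rate achievable on type A alone: E₂/h₂ = λE₁/(1 + λh₁).
Solve for λ: λE₁h₂ = E₂(1 + λh₁) → λ(E₁h₂ − E₂h₁) = E₂ → λ = E₂/(E₁h₂ − E₂h₁).
λ = 974/(2100×16.8 − 974×24.8) = 974/1.112e+04 = 0.08755 per min.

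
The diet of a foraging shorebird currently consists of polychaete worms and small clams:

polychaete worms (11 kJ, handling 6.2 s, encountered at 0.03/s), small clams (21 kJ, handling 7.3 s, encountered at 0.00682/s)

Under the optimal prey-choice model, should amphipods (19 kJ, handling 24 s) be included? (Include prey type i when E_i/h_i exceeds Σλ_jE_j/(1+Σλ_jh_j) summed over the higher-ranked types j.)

Current rate: (0.03×11 + 0.00682×21)/(1 + 0.03×6.2 + 0.00682×7.3) = 0.3829 kJ/s.
Profitability of amphipods: 19/24 = 0.7917 kJ/s.
0.7917 > 0.3829, so adding amphipods raises the average — include it.

Yes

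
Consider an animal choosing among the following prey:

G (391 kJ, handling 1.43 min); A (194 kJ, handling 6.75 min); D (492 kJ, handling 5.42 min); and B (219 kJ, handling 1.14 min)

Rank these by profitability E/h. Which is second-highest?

B

In descending order of E/h:
G: 391/1.43 = 273 kJ/min
B: 219/1.14 = 192 kJ/min
D: 492/5.42 = 90.8 kJ/min
A: 194/6.75 = 28.7 kJ/min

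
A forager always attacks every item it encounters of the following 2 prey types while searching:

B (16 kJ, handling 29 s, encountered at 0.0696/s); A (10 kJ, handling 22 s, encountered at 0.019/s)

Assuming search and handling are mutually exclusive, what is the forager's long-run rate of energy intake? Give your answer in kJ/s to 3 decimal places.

0.379 kJ/s

R = (0.0696×16 + 0.019×10) / (1 + 0.0696×29 + 0.019×22) = 1.304/3.436 = 0.3794 kJ/s.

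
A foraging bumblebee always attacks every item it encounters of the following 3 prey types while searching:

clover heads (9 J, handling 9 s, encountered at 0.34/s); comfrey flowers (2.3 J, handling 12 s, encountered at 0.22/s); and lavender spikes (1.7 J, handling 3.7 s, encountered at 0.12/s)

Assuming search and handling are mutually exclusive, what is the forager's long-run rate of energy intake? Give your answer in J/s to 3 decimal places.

R = (0.34×9 + 0.22×2.3 + 0.12×1.7) / (1 + 0.34×9 + 0.22×12 + 0.12×3.7) = 3.77/7.144 = 0.5277 J/s.

0.528 J/s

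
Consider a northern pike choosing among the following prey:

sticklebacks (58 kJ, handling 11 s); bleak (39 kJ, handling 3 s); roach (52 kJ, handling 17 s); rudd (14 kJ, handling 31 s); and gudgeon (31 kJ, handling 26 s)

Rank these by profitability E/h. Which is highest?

Profitability E/h (kJ/s): sticklebacks = 58/11 = 5.27, bleak = 39/3 = 13, roach = 52/17 = 3.06, rudd = 14/31 = 0.452, gudgeon = 31/26 = 1.19.
Ranked: bleak > sticklebacks > roach > gudgeon > rudd.

bleak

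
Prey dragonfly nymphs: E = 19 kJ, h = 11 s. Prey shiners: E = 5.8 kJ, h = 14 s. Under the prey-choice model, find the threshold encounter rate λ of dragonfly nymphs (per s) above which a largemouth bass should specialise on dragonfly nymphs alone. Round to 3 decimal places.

The zero-one rule: include shiners iff E₂/h₂ > λE₁/(1+λh₁). Equality gives the switch point.
λE₁h₂ = E₂ + λE₂h₁ ⇒ λ = E₂/(E₁h₂ − E₂h₁) = 5.8/(266 − 63.8) = 0.02868 per s.

0.029 per s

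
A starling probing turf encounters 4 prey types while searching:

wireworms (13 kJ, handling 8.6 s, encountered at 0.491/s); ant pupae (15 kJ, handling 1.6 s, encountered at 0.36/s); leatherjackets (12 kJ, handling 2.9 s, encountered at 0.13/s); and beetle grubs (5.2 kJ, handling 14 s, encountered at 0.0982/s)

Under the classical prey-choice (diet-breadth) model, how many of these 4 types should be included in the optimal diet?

E/h in descending order: ant pupae 9.38, leatherjackets 4.14, wireworms 1.51, beetle grubs 0.371 kJ/s. The optimal diet is the largest prefix of this list for which every included type satisfies E_i/h_i > R on the types above it.
Rate on top 1: 3.426. leatherjackets: 4.14 > 3.426 → include.
Rate on top 2: 3.564. wireworms: 1.51 < 3.564 → exclude; stop.
Optimal diet: ant pupae, leatherjackets — 2 of 4 types.

2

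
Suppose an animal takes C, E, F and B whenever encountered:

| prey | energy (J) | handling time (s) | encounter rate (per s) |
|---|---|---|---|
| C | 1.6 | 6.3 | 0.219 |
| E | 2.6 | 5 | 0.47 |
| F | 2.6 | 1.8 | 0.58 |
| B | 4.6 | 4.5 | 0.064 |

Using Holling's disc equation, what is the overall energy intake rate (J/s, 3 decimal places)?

R = Σλ_iE_i / (1 + Σλ_ih_i)
Numerator: 0.219×1.6 + 0.47×2.6 + 0.58×2.6 + 0.064×4.6 = 3.375
Denominator: 1 + 0.219×6.3 + 0.47×5 + 0.58×1.8 + 0.064×4.5 = 6.062
R = 3.375/6.062 = 0.5567 J/s

0.557 J/s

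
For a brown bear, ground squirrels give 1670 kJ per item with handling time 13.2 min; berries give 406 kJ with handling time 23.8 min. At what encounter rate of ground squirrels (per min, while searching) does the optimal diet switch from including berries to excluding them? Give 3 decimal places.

Drop berries once their profitability E₂/h₂ falls below the rate achievable on ground squirrels alone: E₂/h₂ = λE₁/(1 + λh₁).
Solve for λ: λE₁h₂ = E₂(1 + λh₁) → λ(E₁h₂ − E₂h₁) = E₂ → λ = E₂/(E₁h₂ − E₂h₁).
λ = 406/(1670×23.8 − 406×13.2) = 406/3.439e+04 = 0.01181 per min.

0.012 per min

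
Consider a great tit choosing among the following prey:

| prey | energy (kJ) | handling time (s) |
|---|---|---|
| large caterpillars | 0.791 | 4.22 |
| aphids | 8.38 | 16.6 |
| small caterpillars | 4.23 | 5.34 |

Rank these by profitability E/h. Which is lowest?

large caterpillars

Profitability E/h (kJ/s): large caterpillars = 0.791/4.22 = 0.187, aphids = 8.38/16.6 = 0.505, small caterpillars = 4.23/5.34 = 0.792.
Ranked: small caterpillars > aphids > large caterpillars.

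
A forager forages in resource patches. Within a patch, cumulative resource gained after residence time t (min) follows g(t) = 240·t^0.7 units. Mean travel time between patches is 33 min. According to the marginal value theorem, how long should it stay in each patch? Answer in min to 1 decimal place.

77.0 min

Optimal t* satisfies g'(t*) = g(t*)/(T + t*).
g'(t) = 0.7·240·t^-0.3. Setting 0.7·240·t^-0.3 = 240·t^0.7/(33+t) gives 0.7(33+t) = t, so 0.30·t = 0.7×33.
t* = 0.7×33/0.30 = 77 min.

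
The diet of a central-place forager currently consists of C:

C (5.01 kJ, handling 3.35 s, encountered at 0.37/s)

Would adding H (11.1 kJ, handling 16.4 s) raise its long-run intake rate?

No

Current rate: (0.37×5.01)/(1 + 0.37×3.35) = 0.8277 kJ/s.
H: E/h = 11.1/16.4 = 0.6768 kJ/s.
Since 0.6768 < R, time spent handling H is better spent searching.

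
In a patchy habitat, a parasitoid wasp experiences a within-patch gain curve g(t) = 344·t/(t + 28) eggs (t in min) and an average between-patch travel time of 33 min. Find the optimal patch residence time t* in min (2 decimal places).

Maximise g(t)/(T+t): set derivative to zero → g'(t)(T+t) = g(t).
g'(t) = 344·28/(t + 28)². Setting 344·28/(t+28)² = 344t/[(t+28)(33+t)] gives 28(33+t) = t(t+28), so t² = 28×33 = 924.
t* = √924 = 30.4 min.

30.40 min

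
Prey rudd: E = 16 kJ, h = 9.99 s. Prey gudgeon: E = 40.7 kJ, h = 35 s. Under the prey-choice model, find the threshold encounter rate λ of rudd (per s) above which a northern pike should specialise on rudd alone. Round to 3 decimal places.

Drop gudgeon once their profitability E₂/h₂ falls below the rate achievable on rudd alone: E₂/h₂ = λE₁/(1 + λh₁).
Solve for λ: λE₁h₂ = E₂(1 + λh₁) → λ(E₁h₂ − E₂h₁) = E₂ → λ = E₂/(E₁h₂ − E₂h₁).
λ = 40.7/(16×35 − 40.7×9.99) = 40.7/153.4 = 0.2653 per s.

0.265 per s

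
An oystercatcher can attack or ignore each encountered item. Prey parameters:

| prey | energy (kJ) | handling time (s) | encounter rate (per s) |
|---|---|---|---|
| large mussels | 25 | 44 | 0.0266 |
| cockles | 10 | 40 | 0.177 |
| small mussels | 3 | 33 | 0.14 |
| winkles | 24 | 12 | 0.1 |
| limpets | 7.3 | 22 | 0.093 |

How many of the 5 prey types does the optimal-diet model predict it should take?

1

E/h in descending order: winkles 2, large mussels 0.568, limpets 0.332, cockles 0.25, small mussels 0.0909 kJ/s. The optimal diet is the largest prefix of this list for which every included type satisfies E_i/h_i > R on the types above it.
Rate on top 1: 1.091. large mussels: 0.568 < 1.091 → exclude; stop.
Optimal diet: winkles — 1 of 5 types.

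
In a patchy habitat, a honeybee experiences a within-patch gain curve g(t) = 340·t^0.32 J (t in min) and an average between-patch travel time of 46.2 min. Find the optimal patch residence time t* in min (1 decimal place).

Maximise g(t)/(T+t): set derivative to zero → g'(t)(T+t) = g(t).
g'(t) = 0.32·340·t^-0.68. Setting 0.32·340·t^-0.68 = 340·t^0.32/(46.2+t) gives 0.32(46.2+t) = t, so 0.68·t = 0.32×46.2.
t* = 0.32×46.2/0.68 = 21.74 min.

21.7 min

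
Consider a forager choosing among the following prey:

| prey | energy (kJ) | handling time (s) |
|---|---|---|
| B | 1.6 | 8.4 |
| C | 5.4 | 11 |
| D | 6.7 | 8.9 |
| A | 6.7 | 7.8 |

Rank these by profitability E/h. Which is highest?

A

Profitability E/h (kJ/s): B = 1.6/8.4 = 0.19, C = 5.4/11 = 0.491, D = 6.7/8.9 = 0.753, A = 6.7/7.8 = 0.859.
Ranked: A > D > C > B.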